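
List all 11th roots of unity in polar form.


The 11th roots of unity are cis(360k/11°) for k=0..10
Angle step = 360/11 = 32.7273°
Primitive root: cis(32.7273°)
Primitive root = 0.8413 + 0.5406i

11 roots at angles: 0°, 32.7273°, 65.4545°, 98.1818°, 130.9091°, 163.6364°, 196.3636°, 229.0909°, 261.8182°, 294.5455°, 327.2727°


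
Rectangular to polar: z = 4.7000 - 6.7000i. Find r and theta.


r = sqrt(22.09+44.89) = sqrt(66.98) = 8.1841
theta = atan2(-6.7, 4.7) = -54.9506 degrees

r = 8.1841, theta = -54.9506 degrees


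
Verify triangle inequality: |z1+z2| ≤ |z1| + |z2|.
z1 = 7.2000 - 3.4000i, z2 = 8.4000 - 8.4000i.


|z1| = sqrt(7.2^2 + (-3.4)^2) = sqrt(63.4) = 7.9624
|z2| = sqrt(8.4^2 + (-8.4)^2) = sqrt(141.12) = 11.8794
z1+z2 = 15.6000 - 11.8000i
|z1+z2| = sqrt(382.6) = 19.5602
|z1|+|z2| = 7.9624 + 11.8794 = 19.8418

|z1+z2| = 19.5602 ≤ |z1|+|z2| = 19.8418 (verified)


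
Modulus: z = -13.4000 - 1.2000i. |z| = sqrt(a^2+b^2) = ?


|z| = sqrt((-13.4)^2 + (-1.2)^2) = sqrt(179.56 + 1.44) = sqrt(181) = 13.4536

|z| = 13.4536


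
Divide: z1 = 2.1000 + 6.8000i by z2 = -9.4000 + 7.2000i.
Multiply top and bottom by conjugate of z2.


Conjugate of z2 = -9.4000 - 7.2000i
Numerator: (2.1000 + 6.8000i)(-9.4000 - 7.2000i) = 29.2200 - 79.0400i
Denominator: (-9.4)^2 + 7.2^2 = 140.2
Result = (29.2200 - 79.0400i)/140.2

0.2084 - 0.5638i


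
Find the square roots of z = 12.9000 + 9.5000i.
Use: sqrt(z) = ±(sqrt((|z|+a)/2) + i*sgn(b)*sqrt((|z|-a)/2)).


|z| = sqrt(166.41+90.25) = 16.0206
sqrt((|z|+a)/2) = sqrt((16.0206+12.9)/2) = sqrt(14.4603) = 3.8027
sqrt((|z|-a)/2) = sqrt((16.0206-12.9)/2) = sqrt(1.5603) = 1.2491

±(3.8027 + 1.2491i) i.e. 3.8027 + 1.2491i and -3.8027 - 1.2491i


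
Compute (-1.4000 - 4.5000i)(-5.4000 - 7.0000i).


Real = -1.4*(-5.4) - (-4.5)*(-7) = 7.56 - 31.5 = -23.94
Imag = -1.4*(-7) - (5.4)*(-4.5) = 9.8 + 24.3 = 34.1

-23.9400 + 34.1000i


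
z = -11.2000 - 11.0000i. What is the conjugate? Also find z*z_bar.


z_bar = -11.2000 + 11.0000i
z*z_bar = (-11.2)^2 + (-11)^2 = 125.44 + 121 = 246.44

z_bar = -11.2000 + 11.0000i, z*z_bar = 246.44


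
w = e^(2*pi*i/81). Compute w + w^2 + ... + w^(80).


With w = e^(2*pi*i/81), all 81 of the 81th roots of unity w^0 = 1, w, ..., w^(80) sum to 0: 1 + w + ... + w^(80) = (1 - w^81)/(1 - w) = 0 since w^81 = 1, w ≠ 1.
Removing the root 1: w + w^2 + ... + w^(80) = 0 - 1 = -1

Sum = -1


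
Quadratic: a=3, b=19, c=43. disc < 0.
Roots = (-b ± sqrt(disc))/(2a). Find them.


disc = 19^2 - 4*3*43 = 361 - 516 = -155
sqrt(|disc|) = sqrt(155) = 12.4499
Real part = -19/(2*3) = -3.1667
Imag part = 12.4499/(2*3) = 2.0750

-3.1667 ± 2.0750i


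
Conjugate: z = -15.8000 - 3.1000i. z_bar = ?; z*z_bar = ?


z_bar = -15.8000 + 3.1000i
z*z_bar = (-15.8)^2 + (-3.1)^2 = 249.64 + 9.61 = 259.25

z_bar = -15.8000 + 3.1000i, z*z_bar = 259.25


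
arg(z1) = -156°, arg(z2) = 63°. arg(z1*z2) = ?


arg(z1*z2) = -156° + 63° = -93°
Normalized to (-180°, 180°]: -93°

-93°


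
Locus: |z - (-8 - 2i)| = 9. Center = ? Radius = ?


|z - z0| = r is a circle with center z0 and radius r.
Center = (-8, -2), radius = 9

Circle with center (-8, -2) and radius 9


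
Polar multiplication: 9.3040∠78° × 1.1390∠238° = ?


r = 9.3040 * 1.1390 = 10.5973
theta = 78° + 238° = 316° = 316° (mod 360)

10.5973 cis(316°)


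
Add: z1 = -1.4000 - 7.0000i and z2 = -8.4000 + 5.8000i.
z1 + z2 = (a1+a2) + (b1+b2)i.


Real: -1.4 - 8.4 = -9.8
Imag: -7 + 5.8 = -1.2

-9.8000 - 1.2000i


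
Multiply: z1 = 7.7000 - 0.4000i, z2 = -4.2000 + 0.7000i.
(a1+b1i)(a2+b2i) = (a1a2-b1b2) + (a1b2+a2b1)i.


Real = 7.7*(-4.2) - (-0.4)*0.7 = -32.34 - (-0.28) = -32.06
Imag = 7.7*0.7 - (4.2)*(-0.4) = 5.39 + 1.68 = 7.07

-32.0600 + 7.0700i


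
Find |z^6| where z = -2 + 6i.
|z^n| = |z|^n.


|z| = sqrt(4+36) = sqrt(40) = 6.3246
|z^6| = |z|^6 = (sqrt(40))^6 = 40^3 = 64000

|z^6| = 64000


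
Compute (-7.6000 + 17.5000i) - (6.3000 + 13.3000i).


Real: -7.6 - 6.3 = -13.9
Imag: 17.5 - 13.3 = 4.2

-13.9000 + 4.2000i


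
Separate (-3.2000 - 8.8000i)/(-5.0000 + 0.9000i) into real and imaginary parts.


Multiply by conjugate: (-3.2000 - 8.8000i)(-5.0000 - 0.9000i) / ((-5)^2 + 0.9^2)
Numerator real = -3.2*(-5) - (8.8)*0.9 = 8.08
Numerator imag = -8.8*(-5) - (-3.2)*0.9 = 46.88
Denominator = 25.81
Re(z) = 8.08/25.81 = 0.3131
Im(z) = 46.88/25.81 = 1.8164

Re(z) = 0.3131, Im(z) = 1.8164


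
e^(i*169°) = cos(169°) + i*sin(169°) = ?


cos(169°) = -0.9816
sin(169°) = 0.1908

e^(i*169°) = -0.9816 + 0.1908i


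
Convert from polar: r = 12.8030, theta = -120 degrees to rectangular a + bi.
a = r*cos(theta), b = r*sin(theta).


a = 12.8030*cos(-120°) = 12.8030*(-0.5) = -6.4015
b = 12.8030*sin(-120°) = 12.8030*(-0.866025) = -11.0877

-6.4015 - 11.0877i


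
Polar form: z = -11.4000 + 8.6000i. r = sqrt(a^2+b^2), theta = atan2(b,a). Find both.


r = sqrt(129.96+73.96) = sqrt(203.92) = 14.2801
theta = atan2(8.6, -11.4) = 142.9696 degrees

r = 14.2801, theta = 142.9696 degrees


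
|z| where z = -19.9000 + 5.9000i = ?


|z| = sqrt((-19.9)^2 + 5.9^2) = sqrt(396.01 + 34.81) = sqrt(430.82) = 20.7562

|z| = 20.7562


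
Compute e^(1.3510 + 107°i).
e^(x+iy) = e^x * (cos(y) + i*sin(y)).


e^1.3510 = 3.8613
cos(107°) = -0.29237
sin(107°) = 0.9563
Real = 3.8613*(-0.29237) = -1.1289
Imag = 3.8613*0.9563 = 3.6926

-1.1289 + 3.6926i


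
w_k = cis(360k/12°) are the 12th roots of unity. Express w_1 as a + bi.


Angle = 360*1/12 = 30°
a = cos(30°) = 0.8660
b = sin(30°) = 0.5000

0.8660 + 0.5000i


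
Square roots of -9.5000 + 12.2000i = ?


|z| = sqrt(90.25+148.84) = 15.4625
sqrt((|z|+a)/2) = sqrt((15.4625+(-9.5))/2) = sqrt(2.9813) = 1.7266
sqrt((|z|-a)/2) = sqrt((15.4625-(-9.5))/2) = sqrt(12.4813) = 3.5329

±(1.7266 + 3.5329i) i.e. 1.7266 + 3.5329i and -1.7266 - 3.5329i


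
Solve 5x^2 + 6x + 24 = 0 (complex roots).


disc = 6^2 - 4*5*24 = 36 - 480 = -444
sqrt(|disc|) = sqrt(444) = 21.0713
Real part = -6/(2*5) = -0.6000
Imag part = 21.0713/(2*5) = 2.1071

-0.6000 ± 2.1071i


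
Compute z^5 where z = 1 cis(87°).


r^5 = 1^5 = 1
n*theta = 5*87° = 435° = 75° (mod 360)
a = 1*cos(75°) = 0.2588
b = 1*sin(75°) = 0.9659

1 cis(75°) = 0.2588 + 0.9659i


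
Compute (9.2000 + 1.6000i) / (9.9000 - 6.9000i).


Conjugate of z2 = 9.9000 + 6.9000i
Numerator: (9.2000 + 1.6000i)(9.9000 + 6.9000i) = 80.0400 + 79.3200i
Denominator: 9.9^2 + (-6.9)^2 = 145.62
Result = (80.0400 + 79.3200i)/145.62

0.5496 + 0.5447i


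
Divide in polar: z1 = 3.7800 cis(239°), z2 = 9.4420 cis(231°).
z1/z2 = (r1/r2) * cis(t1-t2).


r = 3.7800 / 9.4420 = 0.4003
theta = 239° - 231° = 8° = 8° (mod 360)

0.4003 cis(8°)


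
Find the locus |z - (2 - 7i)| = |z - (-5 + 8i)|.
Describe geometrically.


Equal distances means the locus is the perpendicular bisector of z1 and z2.
Midpoint = ((2+(-5))/2, (-7+8)/2) = (-1.5000, 0.5000)

Perpendicular bisector through (-1.5000, 0.5000)


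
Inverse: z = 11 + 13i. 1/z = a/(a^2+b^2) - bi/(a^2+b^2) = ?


|z|^2 = 121+169 = 290
1/z = (11 - 13i)/290

1/z = 0.0379 - 0.0448i


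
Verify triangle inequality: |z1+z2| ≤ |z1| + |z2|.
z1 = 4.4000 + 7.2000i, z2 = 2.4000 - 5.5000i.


|z1| = sqrt(4.4^2 + 7.2^2) = sqrt(71.2) = 8.4380
|z2| = sqrt(2.4^2 + (-5.5)^2) = sqrt(36.01) = 6.0008
z1+z2 = 6.8000 + 1.7000i
|z1+z2| = sqrt(49.13) = 7.0093
|z1|+|z2| = 8.4380 + 6.0008 = 14.4388

|z1+z2| = 7.0093 ≤ |z1|+|z2| = 14.4388 (verified)


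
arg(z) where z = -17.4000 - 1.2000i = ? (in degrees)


Re = -17.4, Im = -1.2
arg = atan2(-1.2, -17.4) = -176.0548 degrees

arg(z) = -176.0548 degrees


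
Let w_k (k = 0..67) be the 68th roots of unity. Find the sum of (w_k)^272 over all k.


The roots are w_k = w^k with w = e^(2*pi*i/68), and (w^k)^272 = (w^272)^k.
So S = 1 + u + u^2 + ... + u^(67) with u = w^272.
272 = 4*68 + 0, so 272 is a multiple of 68 and u = (w^68)^4 = 1.
Every one of the 68 terms equals 1: S = 68

S = 68


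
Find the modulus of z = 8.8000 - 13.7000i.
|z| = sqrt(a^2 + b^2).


|z| = sqrt(8.8^2 + (-13.7)^2) = sqrt(77.44 + 187.69) = sqrt(265.13) = 16.2828

|z| = 16.2828


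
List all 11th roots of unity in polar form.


The 11th roots of unity are cis(360k/11°) for k=0..10
Angle step = 360/11 = 32.7273°
Primitive root: cis(32.7273°)
Primitive root = 0.8413 + 0.5406i

11 roots at angles: 0°, 32.7273°, 65.4545°, 98.1818°, 130.9091°, 163.6364°, 196.3636°, 229.0909°, 261.8182°, 294.5455°, 327.2727°


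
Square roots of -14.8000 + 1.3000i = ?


|z| = sqrt(219.04+1.69) = 14.8570
sqrt((|z|+a)/2) = sqrt((14.8570+(-14.8))/2) = sqrt(0.0285) = 0.1688
sqrt((|z|-a)/2) = sqrt((14.8570-(-14.8))/2) = sqrt(14.8285) = 3.8508

±(0.1688 + 3.8508i) i.e. 0.1688 + 3.8508i and -0.1688 - 3.8508i


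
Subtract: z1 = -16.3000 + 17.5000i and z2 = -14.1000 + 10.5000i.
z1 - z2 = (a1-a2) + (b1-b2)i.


Real: -16.3 + 14.1 = -2.2
Imag: 17.5 - 10.5 = 7

-2.2000 + 7.0000i


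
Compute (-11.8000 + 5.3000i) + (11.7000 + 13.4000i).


Real: -11.8 + 11.7 = -0.1
Imag: 5.3 + 13.4 = 18.7

-0.1000 + 18.7000i


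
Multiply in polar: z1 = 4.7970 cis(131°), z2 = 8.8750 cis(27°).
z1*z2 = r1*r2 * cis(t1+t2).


r = 4.7970 * 8.8750 = 42.5734
theta = 131° + 27° = 158° = 158° (mod 360)

42.5734 cis(158°)


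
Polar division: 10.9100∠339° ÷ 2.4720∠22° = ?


r = 10.9100 / 2.4720 = 4.4134
theta = 339° - 22° = 317° = 317° (mod 360)

4.4134 cis(317°)


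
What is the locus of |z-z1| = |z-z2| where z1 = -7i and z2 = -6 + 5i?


Equal distances means the locus is the perpendicular bisector of z1 and z2.
Midpoint = ((0+(-6))/2, (-7+5)/2) = (-3.0000, -1.0000)

Perpendicular bisector through (-3.0000, -1.0000)


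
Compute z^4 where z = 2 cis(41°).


r^4 = 2^4 = 16
n*theta = 4*41° = 164° = 164° (mod 360)
a = 16*cos(164°) = -15.3802
b = 16*sin(164°) = 4.4102

16 cis(164°) = -15.3802 + 4.4102i


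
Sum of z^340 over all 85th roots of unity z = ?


The roots are w_k = w^k with w = e^(2*pi*i/85), and (w^k)^340 = (w^340)^k.
So S = 1 + u + u^2 + ... + u^(84) with u = w^340.
340 = 4*85 + 0, so 340 is a multiple of 85 and u = (w^85)^4 = 1.
Every one of the 85 terms equals 1: S = 85

S = 85


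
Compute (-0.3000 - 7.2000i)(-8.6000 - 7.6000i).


Real = -0.3*(-8.6) - (-7.2)*(-7.6) = 2.58 - 54.72 = -52.14
Imag = -0.3*(-7.6) - (8.6)*(-7.2) = 2.28 + 61.92 = 64.2

-52.1400 + 64.2000i


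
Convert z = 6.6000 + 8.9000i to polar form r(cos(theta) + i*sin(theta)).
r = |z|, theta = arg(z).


r = sqrt(43.56+79.21) = sqrt(122.77) = 11.0802
theta = atan2(8.9, 6.6) = 53.4404 degrees

r = 11.0802, theta = 53.4404 degrees


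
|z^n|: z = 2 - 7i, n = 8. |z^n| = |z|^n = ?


|z| = sqrt(4+49) = sqrt(53) = 7.2801
|z^8| = |z|^8 = (sqrt(53))^8 = 53^4 = 7890481

|z^8| = 7890481


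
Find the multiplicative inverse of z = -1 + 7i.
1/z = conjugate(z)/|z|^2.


|z|^2 = 1+49 = 50
1/z = (-1 - 7i)/50

1/z = -0.0200 - 0.1400i


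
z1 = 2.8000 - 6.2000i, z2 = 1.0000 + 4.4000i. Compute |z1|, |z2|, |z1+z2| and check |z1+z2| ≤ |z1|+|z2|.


|z1| = sqrt(2.8^2 + (-6.2)^2) = sqrt(46.28) = 6.8029
|z2| = sqrt(1^2 + 4.4^2) = sqrt(20.36) = 4.5122
z1+z2 = 3.8000 - 1.8000i
|z1+z2| = sqrt(17.68) = 4.2048
|z1|+|z2| = 6.8029 + 4.5122 = 11.3151

|z1+z2| = 4.2048 ≤ |z1|+|z2| = 11.3151 (verified)


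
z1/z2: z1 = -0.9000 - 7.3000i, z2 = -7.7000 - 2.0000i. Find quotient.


Conjugate of z2 = -7.7000 + 2.0000i
Numerator: (-0.9000 - 7.3000i)(-7.7000 + 2.0000i) = 21.5300 + 54.4100i
Denominator: (-7.7)^2 + (-2)^2 = 63.29
Result = (21.5300 + 54.4100i)/63.29

0.3402 + 0.8597i


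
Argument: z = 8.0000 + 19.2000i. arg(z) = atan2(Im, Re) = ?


Re = 8, Im = 19.2
arg = atan2(19.2, 8) = 67.3801 degrees

arg(z) = 67.3801 degrees


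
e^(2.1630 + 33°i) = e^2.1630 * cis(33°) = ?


e^2.1630 = 8.6972
cos(33°) = 0.83867
sin(33°) = 0.54464
Real = 8.6972*0.83867 = 7.2941
Imag = 8.6972*0.54464 = 4.7368

7.2941 + 4.7368i


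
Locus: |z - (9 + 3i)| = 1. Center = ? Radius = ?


|z - z0| = r is a circle with center z0 and radius r.
Center = (9, 3), radius = 1

Circle with center (9, 3) and radius 1


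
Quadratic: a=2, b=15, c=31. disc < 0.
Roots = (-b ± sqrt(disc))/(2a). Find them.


disc = 15^2 - 4*2*31 = 225 - 248 = -23
sqrt(|disc|) = sqrt(23) = 4.7958
Real part = -15/(2*2) = -3.7500
Imag part = 4.7958/(2*2) = 1.1990

-3.7500 ± 1.1990i


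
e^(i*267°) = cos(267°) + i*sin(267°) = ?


cos(267°) = -0.0523
sin(267°) = -0.9986

e^(i*267°) = -0.0523 - 0.9986i


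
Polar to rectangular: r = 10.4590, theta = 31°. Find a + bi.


a = 10.4590*cos(31°) = 10.4590*0.85717 = 8.9651
b = 10.4590*sin(31°) = 10.4590*0.51504 = 5.3868

8.9651 + 5.3868i


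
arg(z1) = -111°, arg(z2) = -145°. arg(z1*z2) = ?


arg(z1*z2) = -111° - 145° = -256°
Normalized to (-180°, 180°]: 104°

104°


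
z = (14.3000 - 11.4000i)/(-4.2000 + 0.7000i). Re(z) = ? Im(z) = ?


Multiply by conjugate: (14.3000 - 11.4000i)(-4.2000 - 0.7000i) / ((-4.2)^2 + 0.7^2)
Numerator real = 14.3*(-4.2) - (11.4)*0.7 = -68.04
Numerator imag = -11.4*(-4.2) - 14.3*0.7 = 37.87
Denominator = 18.13
Re(z) = -68.04/18.13 = -3.7529
Im(z) = 37.87/18.13 = 2.0888

Re(z) = -3.7529, Im(z) = 2.0888


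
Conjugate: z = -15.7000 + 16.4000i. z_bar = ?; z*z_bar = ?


z_bar = -15.7000 - 16.4000i
z*z_bar = (-15.7)^2 + 16.4^2 = 246.49 + 268.96 = 515.45

z_bar = -15.7000 - 16.4000i, z*z_bar = 515.45


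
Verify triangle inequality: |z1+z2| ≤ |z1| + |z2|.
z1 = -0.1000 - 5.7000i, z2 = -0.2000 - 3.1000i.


|z1| = sqrt((-0.1)^2 + (-5.7)^2) = sqrt(32.5) = 5.7009
|z2| = sqrt((-0.2)^2 + (-3.1)^2) = sqrt(9.65) = 3.1064
z1+z2 = -0.3000 - 8.8000i
|z1+z2| = sqrt(77.53) = 8.8051
|z1|+|z2| = 5.7009 + 3.1064 = 8.8073

|z1+z2| = 8.8051 ≤ |z1|+|z2| = 8.8073 (verified)


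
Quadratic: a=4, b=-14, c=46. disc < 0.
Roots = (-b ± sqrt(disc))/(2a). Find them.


disc = (-14)^2 - 4*4*46 = 196 - 736 = -540
sqrt(|disc|) = sqrt(540) = 23.2379
Real part = 14/(2*4) = 1.7500
Imag part = 23.2379/(2*4) = 2.9047

1.7500 ± 2.9047i


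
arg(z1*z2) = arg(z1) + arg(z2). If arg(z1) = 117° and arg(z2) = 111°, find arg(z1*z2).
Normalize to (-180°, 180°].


arg(z1*z2) = 117° + 111° = 228°
Normalized to (-180°, 180°]: -132°

-132°


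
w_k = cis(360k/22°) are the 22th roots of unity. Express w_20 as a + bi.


Angle = 360*20/22 = 327.2727°
a = cos(327.2727°) = 0.8413
b = sin(327.2727°) = -0.5406

0.8413 - 0.5406i


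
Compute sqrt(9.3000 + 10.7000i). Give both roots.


|z| = sqrt(86.49+114.49) = 14.1767
sqrt((|z|+a)/2) = sqrt((14.1767+9.3)/2) = sqrt(11.7384) = 3.4261
sqrt((|z|-a)/2) = sqrt((14.1767-9.3)/2) = sqrt(2.4384) = 1.5615

±(3.4261 + 1.5615i) i.e. 3.4261 + 1.5615i and -3.4261 - 1.5615i


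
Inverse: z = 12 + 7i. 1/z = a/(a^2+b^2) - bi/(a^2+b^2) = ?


|z|^2 = 144+49 = 193
1/z = (12 - 7i)/193

1/z = 0.0622 - 0.0363i


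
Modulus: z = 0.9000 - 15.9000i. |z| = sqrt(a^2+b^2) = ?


|z| = sqrt(0.9^2 + (-15.9)^2) = sqrt(0.81 + 252.81) = sqrt(253.62) = 15.9255

|z| = 15.9255


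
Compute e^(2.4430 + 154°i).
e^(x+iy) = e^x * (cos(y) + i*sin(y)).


e^2.4430 = 11.5075
cos(154°) = -0.8988
sin(154°) = 0.438371
Real = 11.5075*(-0.8988) = -10.3429
Imag = 11.5075*0.438371 = 5.0446

-10.3429 + 5.0446i


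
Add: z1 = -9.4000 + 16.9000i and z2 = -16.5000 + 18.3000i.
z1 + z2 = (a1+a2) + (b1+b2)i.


Real: -9.4 - 16.5 = -25.9
Imag: 16.9 + 18.3 = 35.2

-25.9000 + 35.2000i


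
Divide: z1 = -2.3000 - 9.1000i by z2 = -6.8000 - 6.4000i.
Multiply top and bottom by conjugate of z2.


Conjugate of z2 = -6.8000 + 6.4000i
Numerator: (-2.3000 - 9.1000i)(-6.8000 + 6.4000i) = 73.8800 + 47.1600i
Denominator: (-6.8)^2 + (-6.4)^2 = 87.2
Result = (73.8800 + 47.1600i)/87.2

0.8472 + 0.5408i


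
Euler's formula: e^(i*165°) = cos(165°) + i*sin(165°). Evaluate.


cos(165°) = -0.9659
sin(165°) = 0.2588

e^(i*165°) = -0.9659 + 0.2588i


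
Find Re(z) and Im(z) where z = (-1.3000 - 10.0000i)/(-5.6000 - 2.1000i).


Multiply by conjugate: (-1.3000 - 10.0000i)(-5.6000 + 2.1000i) / ((-5.6)^2 + (-2.1)^2)
Numerator real = -1.3*(-5.6) - (10)*(-2.1) = 28.28
Numerator imag = -10*(-5.6) - (-1.3)*(-2.1) = 53.27
Denominator = 35.77
Re(z) = 28.28/35.77 = 0.7906
Im(z) = 53.27/35.77 = 1.4892

Re(z) = 0.7906, Im(z) = 1.4892


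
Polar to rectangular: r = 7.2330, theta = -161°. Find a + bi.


a = 7.2330*cos(-161°) = 7.2330*(-0.94552) = -6.8389
b = 7.2330*sin(-161°) = 7.2330*(-0.32557) = -2.3548

-6.8389 - 2.3548i


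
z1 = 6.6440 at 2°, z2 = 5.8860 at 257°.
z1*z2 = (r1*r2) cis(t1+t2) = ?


r = 6.6440 * 5.8860 = 39.1066
theta = 2° + 257° = 259° = 259° (mod 360)

39.1066 cis(259°)


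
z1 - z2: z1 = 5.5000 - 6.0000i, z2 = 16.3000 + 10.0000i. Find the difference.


Real: 5.5 - 16.3 = -10.8
Imag: -6 - 10 = -16

-10.8000 - 16.0000i


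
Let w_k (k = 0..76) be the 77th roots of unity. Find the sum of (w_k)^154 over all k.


The roots are w_k = w^k with w = e^(2*pi*i/77), and (w^k)^154 = (w^154)^k.
So S = 1 + u + u^2 + ... + u^(76) with u = w^154.
154 = 2*77 + 0, so 154 is a multiple of 77 and u = (w^77)^2 = 1.
Every one of the 77 terms equals 1: S = 77

S = 77


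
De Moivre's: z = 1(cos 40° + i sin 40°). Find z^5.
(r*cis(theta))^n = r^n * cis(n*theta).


r^5 = 1^5 = 1
n*theta = 5*40° = 200° = 200° (mod 360)
a = 1*cos(200°) = -0.9397
b = 1*sin(200°) = -0.3420

1 cis(200°) = -0.9397 - 0.3420i


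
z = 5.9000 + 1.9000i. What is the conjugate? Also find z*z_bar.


z_bar = 5.9000 - 1.9000i
z*z_bar = 5.9^2 + 1.9^2 = 34.81 + 3.61 = 38.42

z_bar = 5.9000 - 1.9000i, z*z_bar = 38.42


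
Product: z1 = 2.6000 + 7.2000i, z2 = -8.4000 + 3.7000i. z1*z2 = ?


Real = 2.6*(-8.4) - 7.2*3.7 = -21.84 - 26.64 = -48.48
Imag = 2.6*3.7 - (8.4)*7.2 = 9.62 - (60.48) = -50.86

-48.4800 - 50.8600i


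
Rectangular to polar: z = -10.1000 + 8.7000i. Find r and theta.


r = sqrt(102.01+75.69) = sqrt(177.7) = 13.3304
theta = atan2(8.7, -10.1) = 139.2588 degrees

r = 13.3304, theta = 139.2588 degrees


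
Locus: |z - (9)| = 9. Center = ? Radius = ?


|z - z0| = r is a circle with center z0 and radius r.
Center = (9, 0), radius = 9

Circle with center (9, 0) and radius 9


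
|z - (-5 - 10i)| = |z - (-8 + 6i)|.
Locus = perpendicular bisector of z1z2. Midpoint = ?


Equal distances means the locus is the perpendicular bisector of z1 and z2.
Midpoint = ((-5+(-8))/2, (-10+6)/2) = (-6.5000, -2.0000)

Perpendicular bisector through (-6.5000, -2.0000)


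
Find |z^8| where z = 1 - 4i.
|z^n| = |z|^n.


|z| = sqrt(1+16) = sqrt(17) = 4.1231
|z^8| = |z|^8 = (sqrt(17))^8 = 17^4 = 83521

|z^8| = 83521


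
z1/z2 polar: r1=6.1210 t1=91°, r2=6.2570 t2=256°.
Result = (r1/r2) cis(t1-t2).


r = 6.1210 / 6.2570 = 0.9783
theta = 91° - 256° = -165° = 195° (mod 360)

0.9783 cis(195°)


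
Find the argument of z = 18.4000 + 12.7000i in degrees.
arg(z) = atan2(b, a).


Re = 18.4, Im = 12.7
arg = atan2(12.7, 18.4) = 34.6141 degrees

arg(z) = 34.6141 degrees


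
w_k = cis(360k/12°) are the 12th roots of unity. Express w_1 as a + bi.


Angle = 360*1/12 = 30°
a = cos(30°) = 0.8660
b = sin(30°) = 0.5000

0.8660 + 0.5000i


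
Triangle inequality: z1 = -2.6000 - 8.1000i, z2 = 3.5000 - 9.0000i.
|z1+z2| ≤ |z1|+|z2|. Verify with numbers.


|z1| = sqrt((-2.6)^2 + (-8.1)^2) = sqrt(72.37) = 8.5071
|z2| = sqrt(3.5^2 + (-9)^2) = sqrt(93.25) = 9.6566
z1+z2 = 0.9000 - 17.1000i
|z1+z2| = sqrt(293.22) = 17.1237
|z1|+|z2| = 8.5071 + 9.6566 = 18.1637

|z1+z2| = 17.1237 ≤ |z1|+|z2| = 18.1637 (verified)


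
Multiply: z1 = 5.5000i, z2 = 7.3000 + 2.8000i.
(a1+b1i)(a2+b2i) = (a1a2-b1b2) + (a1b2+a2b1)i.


Real = 0*7.3 - 5.5*2.8 = 0 - 15.4 = -15.4
Imag = 0*2.8 + 7.3*5.5 = 0 + 40.15 = 40.15

-15.4000 + 40.1500i


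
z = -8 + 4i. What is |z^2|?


|z| = sqrt(64+16) = sqrt(80) = 8.9443
|z^2| = |z|^2 = (sqrt(80))^2 = 80

|z^2| = 80


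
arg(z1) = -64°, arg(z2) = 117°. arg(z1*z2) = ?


arg(z1*z2) = -64° + 117° = 53°
Normalized to (-180°, 180°]: 53°

53°


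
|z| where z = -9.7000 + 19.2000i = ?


|z| = sqrt((-9.7)^2 + 19.2^2) = sqrt(94.09 + 368.64) = sqrt(462.73) = 21.5112

|z| = 21.5112


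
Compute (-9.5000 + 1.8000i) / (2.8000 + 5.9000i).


Conjugate of z2 = 2.8000 - 5.9000i
Numerator: (-9.5000 + 1.8000i)(2.8000 - 5.9000i) = -15.9800 + 61.0900i
Denominator: 2.8^2 + 5.9^2 = 42.65
Result = (-15.9800 + 61.0900i)/42.65

-0.3747 + 1.4324i


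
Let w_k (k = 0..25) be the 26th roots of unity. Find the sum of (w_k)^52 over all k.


The roots are w_k = w^k with w = e^(2*pi*i/26), and (w^k)^52 = (w^52)^k.
So S = 1 + u + u^2 + ... + u^(25) with u = w^52.
52 = 2*26 + 0, so 52 is a multiple of 26 and u = (w^26)^2 = 1.
Every one of the 26 terms equals 1: S = 26

S = 26


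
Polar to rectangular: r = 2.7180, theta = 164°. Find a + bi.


a = 2.7180*cos(164°) = 2.7180*(-0.96126) = -2.6127
b = 2.7180*sin(164°) = 2.7180*0.27564 = 0.7492

-2.6127 + 0.7492i


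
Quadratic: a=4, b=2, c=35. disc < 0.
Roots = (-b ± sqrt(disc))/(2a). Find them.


disc = 2^2 - 4*4*35 = 4 - 560 = -556
sqrt(|disc|) = sqrt(556) = 23.5797
Real part = -2/(2*4) = -0.2500
Imag part = 23.5797/(2*4) = 2.9475

-0.2500 ± 2.9475i


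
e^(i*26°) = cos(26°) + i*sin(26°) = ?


cos(26°) = 0.8988
sin(26°) = 0.4384

e^(i*26°) = 0.8988 + 0.4384i


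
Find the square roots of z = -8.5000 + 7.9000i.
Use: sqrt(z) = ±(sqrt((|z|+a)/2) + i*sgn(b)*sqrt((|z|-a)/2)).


|z| = sqrt(72.25+62.41) = 11.6043
sqrt((|z|+a)/2) = sqrt((11.6043+(-8.5))/2) = sqrt(1.5522) = 1.2459
sqrt((|z|-a)/2) = sqrt((11.6043-(-8.5))/2) = sqrt(10.0522) = 3.1705

±(1.2459 + 3.1705i) i.e. 1.2459 + 3.1705i and -1.2459 - 3.1705i


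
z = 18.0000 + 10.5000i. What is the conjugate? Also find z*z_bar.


z_bar = 18.0000 - 10.5000i
z*z_bar = 18^2 + 10.5^2 = 324 + 110.25 = 434.25

z_bar = 18.0000 - 10.5000i, z*z_bar = 434.25


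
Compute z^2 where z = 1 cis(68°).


r^2 = 1^2 = 1
n*theta = 2*68° = 136° = 136° (mod 360)
a = 1*cos(136°) = -0.7193
b = 1*sin(136°) = 0.6947

1 cis(136°) = -0.7193 + 0.6947i


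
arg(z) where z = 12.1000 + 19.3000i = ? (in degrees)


Re = 12.1, Im = 19.3
arg = atan2(19.3, 12.1) = 57.9146 degrees

arg(z) = 57.9146 degrees


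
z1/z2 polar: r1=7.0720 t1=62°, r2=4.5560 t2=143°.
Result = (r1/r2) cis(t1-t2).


r = 7.0720 / 4.5560 = 1.5522
theta = 62° - 143° = -81° = 279° (mod 360)

1.5522 cis(279°)


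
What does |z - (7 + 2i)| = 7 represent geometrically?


|z - z0| = r is a circle with center z0 and radius r.
Center = (7, 2), radius = 7

Circle with center (7, 2) and radius 7


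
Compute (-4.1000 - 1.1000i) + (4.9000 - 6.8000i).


Real: -4.1 + 4.9 = 0.8
Imag: -1.1 - 6.8 = -7.9

0.8000 - 7.9000i


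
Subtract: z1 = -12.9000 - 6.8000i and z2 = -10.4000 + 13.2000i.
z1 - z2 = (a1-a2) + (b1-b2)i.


Real: -12.9 + 10.4 = -2.5
Imag: -6.8 - 13.2 = -20

-2.5000 - 20.0000i


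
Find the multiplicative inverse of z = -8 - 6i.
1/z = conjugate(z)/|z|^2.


|z|^2 = 64+36 = 100
1/z = (-8 + 6i)/100

1/z = -0.0800 + 0.0600i


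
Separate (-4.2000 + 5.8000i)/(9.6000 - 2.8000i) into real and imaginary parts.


Multiply by conjugate: (-4.2000 + 5.8000i)(9.6000 + 2.8000i) / (9.6^2 + (-2.8)^2)
Numerator real = -4.2*9.6 + 5.8*(-2.8) = -56.56
Numerator imag = 5.8*9.6 - (-4.2)*(-2.8) = 43.92
Denominator = 100
Re(z) = -56.56/100 = -0.5656
Im(z) = 43.92/100 = 0.4392

Re(z) = -0.5656, Im(z) = 0.4392


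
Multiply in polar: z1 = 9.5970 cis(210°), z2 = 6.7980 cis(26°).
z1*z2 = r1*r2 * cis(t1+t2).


r = 9.5970 * 6.7980 = 65.2404
theta = 210° + 26° = 236° = 236° (mod 360)

65.2404 cis(236°)


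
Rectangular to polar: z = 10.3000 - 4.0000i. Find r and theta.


r = sqrt(106.09+16) = sqrt(122.09) = 11.0494
theta = atan2(-4, 10.3) = -21.2237 degrees

r = 11.0494, theta = -21.2237 degrees


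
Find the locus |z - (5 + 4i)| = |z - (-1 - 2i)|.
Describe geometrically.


Equal distances means the locus is the perpendicular bisector of z1 and z2.
Midpoint = ((5+(-1))/2, (4+(-2))/2) = (2.0000, 1.0000)

Perpendicular bisector through (2.0000, 1.0000)


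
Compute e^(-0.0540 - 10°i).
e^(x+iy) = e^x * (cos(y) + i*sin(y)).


e^-0.0540 = 0.9474
cos(-10°) = 0.9848
sin(-10°) = -0.1736
Real = 0.9474*0.9848 = 0.9330
Imag = 0.9474*(-0.1736) = -0.1645

0.9330 - 0.1645i


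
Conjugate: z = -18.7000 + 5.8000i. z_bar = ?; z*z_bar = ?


z_bar = -18.7000 - 5.8000i
z*z_bar = (-18.7)^2 + 5.8^2 = 349.69 + 33.64 = 383.33

z_bar = -18.7000 - 5.8000i, z*z_bar = 383.33


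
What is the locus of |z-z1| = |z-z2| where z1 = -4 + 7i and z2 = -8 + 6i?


Equal distances means the locus is the perpendicular bisector of z1 and z2.
Midpoint = ((-4+(-8))/2, (7+6)/2) = (-6.0000, 6.5000)

Perpendicular bisector through (-6.0000, 6.5000)


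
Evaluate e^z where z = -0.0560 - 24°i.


e^-0.0560 = 0.9455
cos(-24°) = 0.91355
sin(-24°) = -0.40674
Real = 0.9455*0.91355 = 0.8638
Imag = 0.9455*(-0.40674) = -0.3846

0.8638 - 0.3846i


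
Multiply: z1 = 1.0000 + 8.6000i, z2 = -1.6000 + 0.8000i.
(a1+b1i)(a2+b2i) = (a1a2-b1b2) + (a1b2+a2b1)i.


Real = 1*(-1.6) - 8.6*0.8 = -1.6 - 6.88 = -8.48
Imag = 1*0.8 - (1.6)*8.6 = 0.8 - (13.76) = -12.96

-8.4800 - 12.9600i


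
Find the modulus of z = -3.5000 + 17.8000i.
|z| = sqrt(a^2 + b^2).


|z| = sqrt((-3.5)^2 + 17.8^2) = sqrt(12.25 + 316.84) = sqrt(329.09) = 18.1408

|z| = 18.1408


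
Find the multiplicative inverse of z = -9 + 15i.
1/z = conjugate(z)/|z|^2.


|z|^2 = 81+225 = 306
1/z = (-9 - 15i)/306

1/z = -0.0294 - 0.0490i


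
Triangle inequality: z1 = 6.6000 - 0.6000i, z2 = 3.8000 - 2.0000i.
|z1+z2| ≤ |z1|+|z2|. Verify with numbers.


|z1| = sqrt(6.6^2 + (-0.6)^2) = sqrt(43.92) = 6.6272
|z2| = sqrt(3.8^2 + (-2)^2) = sqrt(18.44) = 4.2942
z1+z2 = 10.4000 - 2.6000i
|z1+z2| = sqrt(114.92) = 10.7201
|z1|+|z2| = 6.6272 + 4.2942 = 10.9214

|z1+z2| = 10.7201 ≤ |z1|+|z2| = 10.9214 (verified)


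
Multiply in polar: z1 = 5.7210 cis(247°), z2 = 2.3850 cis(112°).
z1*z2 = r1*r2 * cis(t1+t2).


r = 5.7210 * 2.3850 = 13.6446
theta = 247° + 112° = 359° = 359° (mod 360)

13.6446 cis(359°)


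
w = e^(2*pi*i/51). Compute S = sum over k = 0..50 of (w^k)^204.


The roots are w_k = w^k with w = e^(2*pi*i/51), and (w^k)^204 = (w^204)^k.
So S = 1 + u + u^2 + ... + u^(50) with u = w^204.
204 = 4*51 + 0, so 204 is a multiple of 51 and u = (w^51)^4 = 1.
Every one of the 51 terms equals 1: S = 51

S = 51


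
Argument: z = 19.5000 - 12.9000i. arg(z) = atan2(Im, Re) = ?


Re = 19.5, Im = -12.9
arg = atan2(-12.9, 19.5) = -33.4862 degrees

arg(z) = -33.4862 degrees


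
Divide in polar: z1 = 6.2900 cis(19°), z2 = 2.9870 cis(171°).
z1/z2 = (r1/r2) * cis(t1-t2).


r = 6.2900 / 2.9870 = 2.1058
theta = 19° - 171° = -152° = 208° (mod 360)

2.1058 cis(208°)


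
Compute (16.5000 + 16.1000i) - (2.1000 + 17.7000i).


Real: 16.5 - 2.1 = 14.4
Imag: 16.1 - 17.7 = -1.6

14.4000 - 1.6000i


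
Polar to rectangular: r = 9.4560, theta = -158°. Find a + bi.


a = 9.4560*cos(-158°) = 9.4560*(-0.927184) = -8.7675
b = 9.4560*sin(-158°) = 9.4560*(-0.37461) = -3.5423

-8.7675 - 3.5423i


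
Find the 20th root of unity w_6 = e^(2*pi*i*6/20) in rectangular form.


Angle = 360*6/20 = 108°
a = cos(108°) = -0.3090
b = sin(108°) = 0.9511

-0.3090 + 0.9511i


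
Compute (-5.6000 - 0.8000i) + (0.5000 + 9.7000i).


Real: -5.6 + 0.5 = -5.1
Imag: -0.8 + 9.7 = 8.9

-5.1000 + 8.9000i


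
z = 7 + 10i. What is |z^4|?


|z| = sqrt(49+100) = sqrt(149) = 12.2066
|z^4| = |z|^4 = (sqrt(149))^4 = 149^2 = 22201

|z^4| = 22201


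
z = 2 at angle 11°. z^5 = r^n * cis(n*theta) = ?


r^5 = 2^5 = 32
n*theta = 5*11° = 55° = 55° (mod 360)
a = 32*cos(55°) = 18.3544
b = 32*sin(55°) = 26.2129

32 cis(55°) = 18.3544 + 26.2129i


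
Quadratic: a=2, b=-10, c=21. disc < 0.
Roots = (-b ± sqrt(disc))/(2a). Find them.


disc = (-10)^2 - 4*2*21 = 100 - 168 = -68
sqrt(|disc|) = sqrt(68) = 8.2462
Real part = 10/(2*2) = 2.5000
Imag part = 8.2462/(2*2) = 2.0616

2.5000 ± 2.0616i


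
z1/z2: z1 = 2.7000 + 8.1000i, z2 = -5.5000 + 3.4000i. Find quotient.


Conjugate of z2 = -5.5000 - 3.4000i
Numerator: (2.7000 + 8.1000i)(-5.5000 - 3.4000i) = 12.6900 - 53.7300i
Denominator: (-5.5)^2 + 3.4^2 = 41.81
Result = (12.6900 - 53.7300i)/41.81

0.3035 - 1.2851i


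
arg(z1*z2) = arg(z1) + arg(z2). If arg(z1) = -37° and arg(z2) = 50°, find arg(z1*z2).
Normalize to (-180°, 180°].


arg(z1*z2) = -37° + 50° = 13°
Normalized to (-180°, 180°]: 13°

13°


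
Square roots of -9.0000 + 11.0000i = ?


|z| = sqrt(81+121) = 14.2127
sqrt((|z|+a)/2) = sqrt((14.2127+(-9))/2) = sqrt(2.6063) = 1.6144
sqrt((|z|-a)/2) = sqrt((14.2127-(-9))/2) = sqrt(11.6063) = 3.4068

±(1.6144 + 3.4068i) i.e. 1.6144 + 3.4068i and -1.6144 - 3.4068i


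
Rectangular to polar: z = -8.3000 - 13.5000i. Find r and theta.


r = sqrt(68.89+182.25) = sqrt(251.14) = 15.8474
theta = atan2(-13.5, -8.3) = -121.5838 degrees

r = 15.8474, theta = -121.5838 degrees


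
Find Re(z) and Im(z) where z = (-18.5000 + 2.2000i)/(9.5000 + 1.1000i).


Multiply by conjugate: (-18.5000 + 2.2000i)(9.5000 - 1.1000i) / (9.5^2 + 1.1^2)
Numerator real = -18.5*9.5 + 2.2*1.1 = -173.33
Numerator imag = 2.2*9.5 - (-18.5)*1.1 = 41.25
Denominator = 91.46
Re(z) = -173.33/91.46 = -1.8951
Im(z) = 41.25/91.46 = 0.4510

Re(z) = -1.8951, Im(z) = 0.4510


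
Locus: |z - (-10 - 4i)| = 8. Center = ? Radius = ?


|z - z0| = r is a circle with center z0 and radius r.
Center = (-10, -4), radius = 8

Circle with center (-10, -4) and radius 8


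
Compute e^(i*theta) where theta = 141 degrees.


cos(141°) = -0.7771
sin(141°) = 0.6293

e^(i*141°) = -0.7771 + 0.6293i


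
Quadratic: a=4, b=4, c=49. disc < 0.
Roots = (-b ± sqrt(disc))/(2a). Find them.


disc = 4^2 - 4*4*49 = 16 - 784 = -768
sqrt(|disc|) = sqrt(768) = 27.7128
Real part = -4/(2*4) = -0.5000
Imag part = 27.7128/(2*4) = 3.4641

-0.5000 ± 3.4641i


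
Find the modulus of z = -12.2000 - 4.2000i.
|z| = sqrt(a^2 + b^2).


|z| = sqrt((-12.2)^2 + (-4.2)^2) = sqrt(148.84 + 17.64) = sqrt(166.48) = 12.9027

|z| = 12.9027


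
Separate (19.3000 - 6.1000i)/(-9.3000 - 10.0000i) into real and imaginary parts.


Multiply by conjugate: (19.3000 - 6.1000i)(-9.3000 + 10.0000i) / ((-9.3)^2 + (-10)^2)
Numerator real = 19.3*(-9.3) - (6.1)*(-10) = -118.49
Numerator imag = -6.1*(-9.3) - 19.3*(-10) = 249.73
Denominator = 186.49
Re(z) = -118.49/186.49 = -0.6354
Im(z) = 249.73/186.49 = 1.3391

Re(z) = -0.6354, Im(z) = 1.3391


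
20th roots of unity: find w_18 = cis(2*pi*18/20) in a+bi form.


Angle = 360*18/20 = 324°
a = cos(324°) = 0.8090
b = sin(324°) = -0.5878

0.8090 - 0.5878i


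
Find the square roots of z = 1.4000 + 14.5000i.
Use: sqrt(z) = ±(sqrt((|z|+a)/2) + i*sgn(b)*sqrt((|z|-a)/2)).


|z| = sqrt(1.96+210.25) = 14.5674
sqrt((|z|+a)/2) = sqrt((14.5674+1.4)/2) = sqrt(7.9837) = 2.8255
sqrt((|z|-a)/2) = sqrt((14.5674-1.4)/2) = sqrt(6.5837) = 2.5659

±(2.8255 + 2.5659i) i.e. 2.8255 + 2.5659i and -2.8255 - 2.5659i


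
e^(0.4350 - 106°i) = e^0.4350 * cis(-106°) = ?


e^0.4350 = 1.5450
cos(-106°) = -0.2756
sin(-106°) = -0.96126
Real = 1.5450*(-0.2756) = -0.4258
Imag = 1.5450*(-0.96126) = -1.4851

-0.4258 - 1.4851i


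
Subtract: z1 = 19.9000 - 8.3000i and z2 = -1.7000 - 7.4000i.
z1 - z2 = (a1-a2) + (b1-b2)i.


Real: 19.9 + 1.7 = 21.6
Imag: -8.3 + 7.4 = -0.9

21.6000 - 0.9000i


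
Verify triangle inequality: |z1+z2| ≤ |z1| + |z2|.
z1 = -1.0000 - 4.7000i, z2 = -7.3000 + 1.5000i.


|z1| = sqrt((-1)^2 + (-4.7)^2) = sqrt(23.09) = 4.8052
|z2| = sqrt((-7.3)^2 + 1.5^2) = sqrt(55.54) = 7.4525
z1+z2 = -8.3000 - 3.2000i
|z1+z2| = sqrt(79.13) = 8.8955
|z1|+|z2| = 4.8052 + 7.4525 = 12.2577

|z1+z2| = 8.8955 ≤ |z1|+|z2| = 12.2577 (verified)


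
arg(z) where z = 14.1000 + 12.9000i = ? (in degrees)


Re = 14.1, Im = 12.9
arg = atan2(12.9, 14.1) = 42.4552 degrees

arg(z) = 42.4552 degrees


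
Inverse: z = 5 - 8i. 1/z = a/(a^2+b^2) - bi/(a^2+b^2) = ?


|z|^2 = 25+64 = 89
1/z = (5 + 8i)/89

1/z = 0.0562 + 0.0899i


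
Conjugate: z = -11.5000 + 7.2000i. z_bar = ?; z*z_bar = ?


z_bar = -11.5000 - 7.2000i
z*z_bar = (-11.5)^2 + 7.2^2 = 132.25 + 51.84 = 184.09

z_bar = -11.5000 - 7.2000i, z*z_bar = 184.09


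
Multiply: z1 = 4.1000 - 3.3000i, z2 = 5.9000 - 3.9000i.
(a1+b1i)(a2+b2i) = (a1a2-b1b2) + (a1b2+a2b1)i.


Real = 4.1*5.9 - (-3.3)*(-3.9) = 24.19 - 12.87 = 11.32
Imag = 4.1*(-3.9) + 5.9*(-3.3) = -15.99 - (19.47) = -35.46

11.3200 - 35.4600i


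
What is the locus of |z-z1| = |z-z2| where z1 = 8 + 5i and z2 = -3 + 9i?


Equal distances means the locus is the perpendicular bisector of z1 and z2.
Midpoint = ((8+(-3))/2, (5+9)/2) = (2.5000, 7.0000)

Perpendicular bisector through (2.5000, 7.0000)


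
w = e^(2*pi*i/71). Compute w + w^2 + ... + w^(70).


With w = e^(2*pi*i/71), all 71 of the 71th roots of unity w^0 = 1, w, ..., w^(70) sum to 0: 1 + w + ... + w^(70) = (1 - w^71)/(1 - w) = 0 since w^71 = 1, w ≠ 1.
Removing the root 1: w + w^2 + ... + w^(70) = 0 - 1 = -1

Sum = -1


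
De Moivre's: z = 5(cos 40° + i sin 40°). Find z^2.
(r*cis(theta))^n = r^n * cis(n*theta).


r^2 = 5^2 = 25
n*theta = 2*40° = 80° = 80° (mod 360)
a = 25*cos(80°) = 4.3412
b = 25*sin(80°) = 24.6202

25 cis(80°) = 4.3412 + 24.6202i


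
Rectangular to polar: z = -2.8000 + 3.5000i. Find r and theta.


r = sqrt(7.84+12.25) = sqrt(20.09) = 4.4822
theta = atan2(3.5, -2.8) = 128.6598 degrees

r = 4.4822, theta = 128.6598 degrees


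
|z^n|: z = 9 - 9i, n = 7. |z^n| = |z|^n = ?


|z| = sqrt(81+81) = sqrt(162) = 12.7279
|z^7| = |z|^7 = (sqrt(162))^7 = 162^3 * sqrt(162) = 4251528*sqrt(162)

|z^7| = 4251528*sqrt(162) ≈ 54113117.0257


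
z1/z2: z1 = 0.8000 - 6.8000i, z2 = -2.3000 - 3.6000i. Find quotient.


Conjugate of z2 = -2.3000 + 3.6000i
Numerator: (0.8000 - 6.8000i)(-2.3000 + 3.6000i) = 22.6400 + 18.5200i
Denominator: (-2.3)^2 + (-3.6)^2 = 18.25
Result = (22.6400 + 18.5200i)/18.25

1.2405 + 1.0148i


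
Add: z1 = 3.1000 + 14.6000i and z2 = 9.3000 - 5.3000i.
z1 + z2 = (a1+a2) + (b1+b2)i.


Real: 3.1 + 9.3 = 12.4
Imag: 14.6 - 5.3 = 9.3

12.4000 + 9.3000i


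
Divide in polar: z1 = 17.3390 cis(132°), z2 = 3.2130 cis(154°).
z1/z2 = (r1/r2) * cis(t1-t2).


r = 17.3390 / 3.2130 = 5.3965
theta = 132° - 154° = -22° = 338° (mod 360)

5.3965 cis(338°)


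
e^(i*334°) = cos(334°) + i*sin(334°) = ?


cos(334°) = 0.8988
sin(334°) = -0.4384

e^(i*334°) = 0.8988 - 0.4384i


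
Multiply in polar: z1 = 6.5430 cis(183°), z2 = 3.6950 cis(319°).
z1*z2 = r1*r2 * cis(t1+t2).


r = 6.5430 * 3.6950 = 24.1764
theta = 183° + 319° = 502° = 142° (mod 360)

24.1764 cis(142°)


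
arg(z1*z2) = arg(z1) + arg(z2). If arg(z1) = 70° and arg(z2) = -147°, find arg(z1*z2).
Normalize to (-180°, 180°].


arg(z1*z2) = 70° - 147° = -77°
Normalized to (-180°, 180°]: -77°

-77°


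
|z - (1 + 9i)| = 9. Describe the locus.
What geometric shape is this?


|z - z0| = r is a circle with center z0 and radius r.
Center = (1, 9), radius = 9

Circle with center (1, 9) and radius 9


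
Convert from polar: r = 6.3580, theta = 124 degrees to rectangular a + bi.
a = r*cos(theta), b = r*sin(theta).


a = 6.3580*cos(124°) = 6.3580*(-0.55919) = -3.5553
b = 6.3580*sin(124°) = 6.3580*0.82904 = 5.2710

-3.5553 + 5.2710i


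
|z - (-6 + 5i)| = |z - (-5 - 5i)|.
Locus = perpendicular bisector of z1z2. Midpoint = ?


Equal distances means the locus is the perpendicular bisector of z1 and z2.
Midpoint = ((-6+(-5))/2, (5+(-5))/2) = (-5.5000, 0)

Perpendicular bisector through (-5.5000, 0)


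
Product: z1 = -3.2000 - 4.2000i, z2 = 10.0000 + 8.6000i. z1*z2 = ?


Real = -3.2*10 - (-4.2)*8.6 = -32 - (-36.12) = 4.12
Imag = -3.2*8.6 + 10*(-4.2) = -27.52 - (42) = -69.52

4.1200 - 69.5200i


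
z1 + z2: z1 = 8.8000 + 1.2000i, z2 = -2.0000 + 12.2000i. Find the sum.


Real: 8.8 - 2 = 6.8
Imag: 1.2 + 12.2 = 13.4

6.8000 + 13.4000i


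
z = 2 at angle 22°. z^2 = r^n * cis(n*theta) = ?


r^2 = 2^2 = 4
n*theta = 2*22° = 44° = 44° (mod 360)
a = 4*cos(44°) = 2.8774
b = 4*sin(44°) = 2.7786

4 cis(44°) = 2.8774 + 2.7786i


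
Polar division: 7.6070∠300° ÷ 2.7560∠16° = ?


r = 7.6070 / 2.7560 = 2.7602
theta = 300° - 16° = 284° = 284° (mod 360)

2.7602 cis(284°)


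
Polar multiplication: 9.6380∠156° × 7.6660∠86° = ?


r = 9.6380 * 7.6660 = 73.8849
theta = 156° + 86° = 242° = 242° (mod 360)

73.8849 cis(242°)


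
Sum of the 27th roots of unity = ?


The sum of all 27th roots of unity is 0.
Geometric series: (1 - w^27)/(1 - w) = (1-1)/(1-w) = 0 since w^27 = 1, w ≠ 1.
Alternatively: coefficient of z^26 in z^27 - 1 is 0.

0


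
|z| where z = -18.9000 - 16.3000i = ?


|z| = sqrt((-18.9)^2 + (-16.3)^2) = sqrt(357.21 + 265.69) = sqrt(622.9) = 24.9580

|z| = 24.9580


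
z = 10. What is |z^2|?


|z| = sqrt(100+0) = sqrt(100) = 10
|z^2| = |z|^2 = 10^2 = 100

|z^2| = 100


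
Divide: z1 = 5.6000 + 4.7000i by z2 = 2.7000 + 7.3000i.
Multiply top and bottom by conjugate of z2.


Conjugate of z2 = 2.7000 - 7.3000i
Numerator: (5.6000 + 4.7000i)(2.7000 - 7.3000i) = 49.4300 - 28.1900i
Denominator: 2.7^2 + 7.3^2 = 60.58
Result = (49.4300 - 28.1900i)/60.58

0.8159 - 0.4653i


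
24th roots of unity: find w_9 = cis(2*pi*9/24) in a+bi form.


Angle = 360*9/24 = 135°
a = cos(135°) = -0.7071
b = sin(135°) = 0.7071

-0.7071 + 0.7071i


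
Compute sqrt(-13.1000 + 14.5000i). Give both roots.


|z| = sqrt(171.61+210.25) = 19.5412
sqrt((|z|+a)/2) = sqrt((19.5412+(-13.1))/2) = sqrt(3.2206) = 1.7946
sqrt((|z|-a)/2) = sqrt((19.5412-(-13.1))/2) = sqrt(16.3206) = 4.0399

±(1.7946 + 4.0399i) i.e. 1.7946 + 4.0399i and -1.7946 - 4.0399i


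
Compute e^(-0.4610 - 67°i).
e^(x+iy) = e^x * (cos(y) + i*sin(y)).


e^-0.4610 = 0.63065
cos(-67°) = 0.3907
sin(-67°) = -0.9205
Real = 0.63065*0.3907 = 0.2464
Imag = 0.63065*(-0.9205) = -0.5805

0.2464 - 0.5805i


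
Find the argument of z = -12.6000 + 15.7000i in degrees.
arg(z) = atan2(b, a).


Re = -12.6, Im = 15.7
arg = atan2(15.7, -12.6) = 128.7487 degrees

arg(z) = 128.7487 degrees


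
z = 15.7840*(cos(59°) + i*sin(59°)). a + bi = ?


a = 15.7840*cos(59°) = 15.7840*0.51504 = 8.1294
b = 15.7840*sin(59°) = 15.7840*0.857167 = 13.5295

8.1294 + 13.5295i


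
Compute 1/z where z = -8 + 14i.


|z|^2 = 64+196 = 260
1/z = (-8 - 14i)/260

1/z = -0.0308 - 0.0538i


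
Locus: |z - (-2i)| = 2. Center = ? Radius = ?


|z - z0| = r is a circle with center z0 and radius r.
Center = (0, -2), radius = 2

Circle with center (0, -2) and radius 2


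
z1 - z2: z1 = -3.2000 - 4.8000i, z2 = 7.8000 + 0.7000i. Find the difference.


Real: -3.2 - 7.8 = -11
Imag: -4.8 - 0.7 = -5.5

-11.0000 - 5.5000i


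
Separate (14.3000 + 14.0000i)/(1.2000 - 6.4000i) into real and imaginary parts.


Multiply by conjugate: (14.3000 + 14.0000i)(1.2000 + 6.4000i) / (1.2^2 + (-6.4)^2)
Numerator real = 14.3*1.2 + 14*(-6.4) = -72.44
Numerator imag = 14*1.2 - 14.3*(-6.4) = 108.32
Denominator = 42.4
Re(z) = -72.44/42.4 = -1.7085
Im(z) = 108.32/42.4 = 2.5547

Re(z) = -1.7085, Im(z) = 2.5547


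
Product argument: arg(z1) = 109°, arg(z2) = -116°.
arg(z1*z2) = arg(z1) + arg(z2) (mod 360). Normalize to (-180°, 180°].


arg(z1*z2) = 109° - 116° = -7°
Normalized to (-180°, 180°]: -7°

-7°


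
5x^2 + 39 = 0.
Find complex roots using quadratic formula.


disc = 0^2 - 4*5*39 = 0 - 780 = -780
sqrt(|disc|) = sqrt(780) = 27.9285
Real part = 0/(2*5) = 0
Imag part = 27.9285/(2*5) = 2.7928

0 ± 2.7928i
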